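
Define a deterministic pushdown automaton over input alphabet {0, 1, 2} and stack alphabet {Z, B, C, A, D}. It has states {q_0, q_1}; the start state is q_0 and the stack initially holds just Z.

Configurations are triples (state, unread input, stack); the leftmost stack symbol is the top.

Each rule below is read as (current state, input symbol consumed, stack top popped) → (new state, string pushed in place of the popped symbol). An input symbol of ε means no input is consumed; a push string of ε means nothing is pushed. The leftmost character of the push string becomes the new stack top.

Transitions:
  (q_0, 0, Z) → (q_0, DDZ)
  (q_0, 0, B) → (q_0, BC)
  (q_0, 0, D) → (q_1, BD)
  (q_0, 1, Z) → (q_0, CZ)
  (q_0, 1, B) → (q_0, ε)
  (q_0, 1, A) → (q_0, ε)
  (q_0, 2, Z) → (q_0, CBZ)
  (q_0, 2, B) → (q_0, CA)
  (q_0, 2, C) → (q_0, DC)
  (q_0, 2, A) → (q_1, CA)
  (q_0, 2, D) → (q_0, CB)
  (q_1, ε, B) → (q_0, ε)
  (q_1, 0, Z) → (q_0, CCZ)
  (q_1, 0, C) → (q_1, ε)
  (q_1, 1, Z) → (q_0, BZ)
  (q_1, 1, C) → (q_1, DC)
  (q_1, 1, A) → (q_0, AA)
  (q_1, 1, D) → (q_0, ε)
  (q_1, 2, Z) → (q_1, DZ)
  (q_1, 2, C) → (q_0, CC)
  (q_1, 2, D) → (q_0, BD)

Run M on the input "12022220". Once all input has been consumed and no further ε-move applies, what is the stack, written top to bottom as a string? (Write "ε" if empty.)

DCBCBCZ

(q_0, 12022220, Z)
  read 1, top Z: go to q_0, push CZ → (q_0, 2022220, CZ)
  read 2, top C: go to q_0, push DC → (q_0, 022220, DCZ)
  read 0, top D: go to q_1, push BD → (q_1, 22220, BDCZ)
  ε-move, top B: go to q_0, push ε → (q_0, 22220, DCZ)
  read 2, top D: go to q_0, push CB → (q_0, 2220, CBCZ)
  read 2, top C: go to q_0, push DC → (q_0, 220, DCBCZ)
  read 2, top D: go to q_0, push CB → (q_0, 20, CBCBCZ)
  read 2, top C: go to q_0, push DC → (q_0, 0, DCBCBCZ)
  read 0, top D: go to q_1, push BD → (q_1, ε, BDCBCBCZ)
  ε-move, top B: go to q_0, push ε → (q_0, ε, DCBCBCZ)
All input consumed in state q_0 with stack DCBCBCZ.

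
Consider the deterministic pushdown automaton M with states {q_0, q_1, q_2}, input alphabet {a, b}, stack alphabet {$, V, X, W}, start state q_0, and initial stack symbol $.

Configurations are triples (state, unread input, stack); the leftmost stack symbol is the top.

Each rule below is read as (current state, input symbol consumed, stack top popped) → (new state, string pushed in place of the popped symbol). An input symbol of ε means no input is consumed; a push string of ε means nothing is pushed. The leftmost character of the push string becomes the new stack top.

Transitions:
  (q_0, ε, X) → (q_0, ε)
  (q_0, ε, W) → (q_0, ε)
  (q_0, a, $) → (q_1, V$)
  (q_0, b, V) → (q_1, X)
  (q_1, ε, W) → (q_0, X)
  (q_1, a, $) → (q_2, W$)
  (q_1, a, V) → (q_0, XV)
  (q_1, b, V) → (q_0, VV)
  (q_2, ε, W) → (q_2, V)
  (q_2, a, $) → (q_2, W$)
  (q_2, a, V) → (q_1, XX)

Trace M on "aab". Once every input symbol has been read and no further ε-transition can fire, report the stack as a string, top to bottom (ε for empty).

(q_0, aab, $)
  read a, top $: go to q_1, push V$ → (q_1, ab, V$)
  read a, top V: go to q_0, push XV → (q_0, b, XV$)
  ε-move, top X: go to q_0, push ε → (q_0, b, V$)
  read b, top V: go to q_1, push X → (q_1, ε, X$)
All input consumed in state q_1 with stack X$.

X$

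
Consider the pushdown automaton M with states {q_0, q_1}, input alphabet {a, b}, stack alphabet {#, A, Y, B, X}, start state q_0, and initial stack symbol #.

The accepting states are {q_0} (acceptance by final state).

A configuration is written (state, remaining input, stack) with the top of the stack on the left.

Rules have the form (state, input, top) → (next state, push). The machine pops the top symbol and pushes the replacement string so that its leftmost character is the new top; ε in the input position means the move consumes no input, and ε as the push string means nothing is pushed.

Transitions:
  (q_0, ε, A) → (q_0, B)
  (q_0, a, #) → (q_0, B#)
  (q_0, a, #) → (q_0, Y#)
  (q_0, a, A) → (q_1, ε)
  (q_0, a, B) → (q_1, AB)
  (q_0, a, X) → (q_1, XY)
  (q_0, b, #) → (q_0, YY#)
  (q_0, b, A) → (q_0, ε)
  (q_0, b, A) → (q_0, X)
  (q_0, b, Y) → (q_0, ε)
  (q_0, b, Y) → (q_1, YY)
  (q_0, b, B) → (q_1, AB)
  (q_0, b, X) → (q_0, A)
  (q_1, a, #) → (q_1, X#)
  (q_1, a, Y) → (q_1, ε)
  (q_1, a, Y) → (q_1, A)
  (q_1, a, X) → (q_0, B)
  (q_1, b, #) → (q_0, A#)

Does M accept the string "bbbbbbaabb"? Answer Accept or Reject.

Accept

One accepting computation: (q_0, bbbbbbaabb, #) ⊢ (q_0, bbbbbaabb, YY#) ⊢ (q_0, bbbbaabb, Y#) ⊢ (q_0, bbbaabb, #) ⊢ (q_0, bbaabb, YY#) ⊢ (q_0, baabb, Y#) ⊢ (q_1, aabb, YY#) ⊢ (q_1, abb, Y#) ⊢ (q_1, bb, #) ⊢ (q_0, b, A#) ⊢ (q_0, ε, #)
All input consumed and state q_0 ∈ F.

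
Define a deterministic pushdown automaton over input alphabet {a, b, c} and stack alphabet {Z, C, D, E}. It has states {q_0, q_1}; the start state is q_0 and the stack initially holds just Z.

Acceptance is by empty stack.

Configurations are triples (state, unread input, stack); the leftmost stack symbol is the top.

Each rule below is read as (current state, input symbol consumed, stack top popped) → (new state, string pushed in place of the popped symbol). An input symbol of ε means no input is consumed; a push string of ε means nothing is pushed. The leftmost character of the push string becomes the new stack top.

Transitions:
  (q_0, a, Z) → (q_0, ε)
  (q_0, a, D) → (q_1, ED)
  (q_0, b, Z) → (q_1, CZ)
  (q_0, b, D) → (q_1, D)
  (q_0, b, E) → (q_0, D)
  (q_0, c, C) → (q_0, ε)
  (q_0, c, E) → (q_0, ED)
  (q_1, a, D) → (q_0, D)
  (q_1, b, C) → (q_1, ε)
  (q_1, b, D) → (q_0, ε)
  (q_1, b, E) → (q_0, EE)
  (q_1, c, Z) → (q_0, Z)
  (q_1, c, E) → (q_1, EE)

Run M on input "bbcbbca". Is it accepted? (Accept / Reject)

Accept

(q_0, bbcbbca, Z) ⊢ (q_1, bcbbca, CZ) ⊢ (q_1, cbbca, Z) ⊢ (q_0, bbca, Z) ⊢ (q_1, bca, CZ) ⊢ (q_1, ca, Z) ⊢ (q_0, a, Z) ⊢ (q_0, ε, ε)
All input consumed and the stack is empty.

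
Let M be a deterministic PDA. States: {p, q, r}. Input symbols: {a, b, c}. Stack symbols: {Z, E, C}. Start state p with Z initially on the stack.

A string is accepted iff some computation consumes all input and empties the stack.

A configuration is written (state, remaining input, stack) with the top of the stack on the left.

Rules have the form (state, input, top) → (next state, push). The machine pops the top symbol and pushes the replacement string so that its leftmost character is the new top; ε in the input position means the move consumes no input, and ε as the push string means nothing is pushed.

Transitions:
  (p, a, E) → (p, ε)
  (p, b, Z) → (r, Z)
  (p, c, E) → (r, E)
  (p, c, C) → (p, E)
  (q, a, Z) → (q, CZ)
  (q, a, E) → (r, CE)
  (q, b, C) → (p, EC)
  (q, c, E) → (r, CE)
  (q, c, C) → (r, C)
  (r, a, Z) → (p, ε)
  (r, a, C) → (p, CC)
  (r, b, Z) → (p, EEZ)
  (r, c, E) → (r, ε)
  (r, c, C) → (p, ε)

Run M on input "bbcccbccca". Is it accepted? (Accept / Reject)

(p, bbcccbccca, Z)
  read b, top Z: go to r, push Z → (r, bcccbccca, Z)
  read b, top Z: go to p, push EEZ → (p, cccbccca, EEZ)
  read c, top E: go to r, push E → (r, ccbccca, EEZ)
  read c, top E: go to r, push ε → (r, cbccca, EZ)
  read c, top E: go to r, push ε → (r, bccca, Z)
  read b, top Z: go to p, push EEZ → (p, ccca, EEZ)
  read c, top E: go to r, push E → (r, cca, EEZ)
  read c, top E: go to r, push ε → (r, ca, EZ)
  read c, top E: go to r, push ε → (r, a, Z)
  read a, top Z: go to p, push ε → (p, ε, ε)
All input consumed and the stack is empty.

Accept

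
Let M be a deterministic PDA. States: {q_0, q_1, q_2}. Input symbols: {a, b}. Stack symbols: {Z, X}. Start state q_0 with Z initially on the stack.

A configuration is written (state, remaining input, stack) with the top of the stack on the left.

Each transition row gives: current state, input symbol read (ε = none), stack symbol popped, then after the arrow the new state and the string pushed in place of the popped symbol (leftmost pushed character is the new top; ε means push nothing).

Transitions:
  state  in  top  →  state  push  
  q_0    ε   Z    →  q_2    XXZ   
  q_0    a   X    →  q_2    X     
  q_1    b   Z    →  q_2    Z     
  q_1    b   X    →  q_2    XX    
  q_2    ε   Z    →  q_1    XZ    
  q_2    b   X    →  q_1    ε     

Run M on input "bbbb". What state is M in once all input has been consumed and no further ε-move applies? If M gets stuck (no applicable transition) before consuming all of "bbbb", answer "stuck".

(q_0, bbbb, Z)
  ε-move, top Z: go to q_2, push XXZ → (q_2, bbbb, XXZ)
  read b, top X: go to q_1, push ε → (q_1, bbb, XZ)
  read b, top X: go to q_2, push XX → (q_2, bb, XXZ)
  read b, top X: go to q_1, push ε → (q_1, b, XZ)
  read b, top X: go to q_2, push XX → (q_2, ε, XXZ)
All input consumed; M is in state q_2.

q_2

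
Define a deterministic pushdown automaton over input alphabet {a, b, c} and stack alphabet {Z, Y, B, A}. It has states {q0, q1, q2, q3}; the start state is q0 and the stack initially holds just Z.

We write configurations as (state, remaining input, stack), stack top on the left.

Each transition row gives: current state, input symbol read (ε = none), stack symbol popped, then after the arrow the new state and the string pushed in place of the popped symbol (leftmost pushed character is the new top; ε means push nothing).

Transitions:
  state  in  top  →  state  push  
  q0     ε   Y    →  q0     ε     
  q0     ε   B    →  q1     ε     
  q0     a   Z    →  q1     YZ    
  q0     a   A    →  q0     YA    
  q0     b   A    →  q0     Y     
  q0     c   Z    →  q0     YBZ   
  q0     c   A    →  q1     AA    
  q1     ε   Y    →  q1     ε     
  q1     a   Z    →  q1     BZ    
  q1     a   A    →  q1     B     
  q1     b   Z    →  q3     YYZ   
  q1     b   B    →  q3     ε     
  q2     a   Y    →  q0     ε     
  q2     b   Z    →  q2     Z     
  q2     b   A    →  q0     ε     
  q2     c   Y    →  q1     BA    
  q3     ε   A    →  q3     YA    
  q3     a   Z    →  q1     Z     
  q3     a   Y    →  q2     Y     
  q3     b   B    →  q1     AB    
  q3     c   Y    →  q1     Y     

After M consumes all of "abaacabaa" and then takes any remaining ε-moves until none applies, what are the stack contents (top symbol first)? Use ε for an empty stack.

BZ

(q0, abaacabaa, Z) ⊢ (q1, baacabaa, YZ) ⊢ (q1, baacabaa, Z) ⊢ (q3, aacabaa, YYZ) ⊢ (q2, acabaa, YYZ) ⊢ (q0, cabaa, YZ) ⊢ (q0, cabaa, Z) ⊢ (q0, abaa, YBZ) ⊢ (q0, abaa, BZ) ⊢ (q1, abaa, Z) ⊢ (q1, baa, BZ) ⊢ (q3, aa, Z) ⊢ (q1, a, Z) ⊢ (q1, ε, BZ)
All input consumed in state q1 with stack BZ.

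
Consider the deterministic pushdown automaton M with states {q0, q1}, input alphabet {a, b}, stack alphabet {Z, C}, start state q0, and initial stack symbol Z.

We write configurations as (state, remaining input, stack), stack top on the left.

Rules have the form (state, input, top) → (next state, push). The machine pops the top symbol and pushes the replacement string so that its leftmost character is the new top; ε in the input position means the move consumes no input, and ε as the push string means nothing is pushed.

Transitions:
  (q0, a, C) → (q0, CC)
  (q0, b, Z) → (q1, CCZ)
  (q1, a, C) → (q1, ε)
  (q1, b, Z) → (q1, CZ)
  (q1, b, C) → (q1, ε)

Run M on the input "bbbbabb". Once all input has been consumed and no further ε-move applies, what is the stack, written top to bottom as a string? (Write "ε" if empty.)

Z

(q0, bbbbabb, Z)
  read b, top Z: go to q1, push CCZ → (q1, bbbabb, CCZ)
  read b, top C: go to q1, push ε → (q1, bbabb, CZ)
  read b, top C: go to q1, push ε → (q1, babb, Z)
  read b, top Z: go to q1, push CZ → (q1, abb, CZ)
  read a, top C: go to q1, push ε → (q1, bb, Z)
  read b, top Z: go to q1, push CZ → (q1, b, CZ)
  read b, top C: go to q1, push ε → (q1, ε, Z)
All input consumed in state q1 with stack Z.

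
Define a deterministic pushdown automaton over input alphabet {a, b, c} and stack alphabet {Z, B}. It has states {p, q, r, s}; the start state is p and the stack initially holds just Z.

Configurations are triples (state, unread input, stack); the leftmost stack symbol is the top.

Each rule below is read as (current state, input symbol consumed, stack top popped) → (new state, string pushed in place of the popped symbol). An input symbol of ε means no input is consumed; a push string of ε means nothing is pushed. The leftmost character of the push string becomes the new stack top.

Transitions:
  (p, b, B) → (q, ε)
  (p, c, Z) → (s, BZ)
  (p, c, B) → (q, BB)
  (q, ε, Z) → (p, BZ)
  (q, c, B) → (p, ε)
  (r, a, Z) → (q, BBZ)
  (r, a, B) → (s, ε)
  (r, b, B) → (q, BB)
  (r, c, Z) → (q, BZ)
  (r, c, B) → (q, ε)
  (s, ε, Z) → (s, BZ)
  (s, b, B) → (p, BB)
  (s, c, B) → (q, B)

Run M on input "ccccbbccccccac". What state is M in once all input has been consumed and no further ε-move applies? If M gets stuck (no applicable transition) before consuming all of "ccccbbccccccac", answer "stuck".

stuck

(p, ccccbbccccccac, Z)
  read c, top Z: go to s, push BZ → (s, cccbbccccccac, BZ)
  read c, top B: go to q, push B → (q, ccbbccccccac, BZ)
  read c, top B: go to p, push ε → (p, cbbccccccac, Z)
  read c, top Z: go to s, push BZ → (s, bbccccccac, BZ)
  read b, top B: go to p, push BB → (p, bccccccac, BBZ)
  read b, top B: go to q, push ε → (q, ccccccac, BZ)
  read c, top B: go to p, push ε → (p, cccccac, Z)
  read c, top Z: go to s, push BZ → (s, ccccac, BZ)
  read c, top B: go to q, push B → (q, cccac, BZ)
  read c, top B: go to p, push ε → (p, ccac, Z)
  read c, top Z: go to s, push BZ → (s, cac, BZ)
  read c, top B: go to q, push B → (q, ac, BZ)
No transition for (q, a, top B); M blocks with input ac remaining.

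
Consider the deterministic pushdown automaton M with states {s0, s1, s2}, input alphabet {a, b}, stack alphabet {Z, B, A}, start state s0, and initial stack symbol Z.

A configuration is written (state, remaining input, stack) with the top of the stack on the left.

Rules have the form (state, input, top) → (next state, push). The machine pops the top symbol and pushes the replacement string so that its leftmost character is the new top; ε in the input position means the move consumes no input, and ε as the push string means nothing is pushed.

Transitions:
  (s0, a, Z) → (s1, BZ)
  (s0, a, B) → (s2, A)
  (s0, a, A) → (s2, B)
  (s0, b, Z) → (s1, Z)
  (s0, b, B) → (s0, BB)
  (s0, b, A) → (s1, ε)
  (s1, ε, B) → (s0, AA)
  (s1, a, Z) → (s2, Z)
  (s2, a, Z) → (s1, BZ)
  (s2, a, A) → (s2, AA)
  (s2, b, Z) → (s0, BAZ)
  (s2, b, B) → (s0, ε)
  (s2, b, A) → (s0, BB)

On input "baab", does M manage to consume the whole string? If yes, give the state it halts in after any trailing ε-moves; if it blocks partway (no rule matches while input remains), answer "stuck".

(s0, baab, Z)
  read b, top Z: go to s1, push Z → (s1, aab, Z)
  read a, top Z: go to s2, push Z → (s2, ab, Z)
  read a, top Z: go to s1, push BZ → (s1, b, BZ)
  ε-move, top B: go to s0, push AA → (s0, b, AAZ)
  read b, top A: go to s1, push ε → (s1, ε, AZ)
All input consumed; M is in state s1.

s1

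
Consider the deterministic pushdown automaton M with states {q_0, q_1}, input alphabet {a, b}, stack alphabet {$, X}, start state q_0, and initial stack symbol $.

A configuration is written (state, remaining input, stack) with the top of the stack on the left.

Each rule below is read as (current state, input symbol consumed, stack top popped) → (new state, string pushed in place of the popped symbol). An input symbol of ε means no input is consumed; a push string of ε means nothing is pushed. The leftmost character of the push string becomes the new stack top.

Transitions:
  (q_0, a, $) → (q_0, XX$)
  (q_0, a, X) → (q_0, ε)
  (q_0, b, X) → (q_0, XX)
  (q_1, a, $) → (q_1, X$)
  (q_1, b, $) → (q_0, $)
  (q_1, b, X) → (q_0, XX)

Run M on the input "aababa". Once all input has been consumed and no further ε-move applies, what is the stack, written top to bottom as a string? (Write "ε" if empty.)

X$

(q_0, aababa, $)
  read a, top $: go to q_0, push XX$ → (q_0, ababa, XX$)
  read a, top X: go to q_0, push ε → (q_0, baba, X$)
  read b, top X: go to q_0, push XX → (q_0, aba, XX$)
  read a, top X: go to q_0, push ε → (q_0, ba, X$)
  read b, top X: go to q_0, push XX → (q_0, a, XX$)
  read a, top X: go to q_0, push ε → (q_0, ε, X$)
All input consumed in state q_0 with stack X$.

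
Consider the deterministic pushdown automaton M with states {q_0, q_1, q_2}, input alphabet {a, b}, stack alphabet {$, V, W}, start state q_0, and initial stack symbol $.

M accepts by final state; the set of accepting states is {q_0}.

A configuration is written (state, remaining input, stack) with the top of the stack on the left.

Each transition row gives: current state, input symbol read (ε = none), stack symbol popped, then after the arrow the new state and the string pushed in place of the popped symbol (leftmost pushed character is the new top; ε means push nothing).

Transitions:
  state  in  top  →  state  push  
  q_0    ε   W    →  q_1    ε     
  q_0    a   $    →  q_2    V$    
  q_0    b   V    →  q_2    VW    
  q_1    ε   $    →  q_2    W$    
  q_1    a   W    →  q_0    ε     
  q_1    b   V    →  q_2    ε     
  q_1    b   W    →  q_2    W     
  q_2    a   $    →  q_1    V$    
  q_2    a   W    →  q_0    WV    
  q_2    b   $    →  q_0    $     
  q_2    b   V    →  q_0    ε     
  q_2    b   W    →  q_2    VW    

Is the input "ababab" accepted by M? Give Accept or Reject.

(q_0, ababab, $)
  read a, top $: go to q_2, push V$ → (q_2, babab, V$)
  read b, top V: go to q_0, push ε → (q_0, abab, $)
  read a, top $: go to q_2, push V$ → (q_2, bab, V$)
  read b, top V: go to q_0, push ε → (q_0, ab, $)
  read a, top $: go to q_2, push V$ → (q_2, b, V$)
  read b, top V: go to q_0, push ε → (q_0, ε, $)
All input consumed; state q_0 ∈ F.

Accept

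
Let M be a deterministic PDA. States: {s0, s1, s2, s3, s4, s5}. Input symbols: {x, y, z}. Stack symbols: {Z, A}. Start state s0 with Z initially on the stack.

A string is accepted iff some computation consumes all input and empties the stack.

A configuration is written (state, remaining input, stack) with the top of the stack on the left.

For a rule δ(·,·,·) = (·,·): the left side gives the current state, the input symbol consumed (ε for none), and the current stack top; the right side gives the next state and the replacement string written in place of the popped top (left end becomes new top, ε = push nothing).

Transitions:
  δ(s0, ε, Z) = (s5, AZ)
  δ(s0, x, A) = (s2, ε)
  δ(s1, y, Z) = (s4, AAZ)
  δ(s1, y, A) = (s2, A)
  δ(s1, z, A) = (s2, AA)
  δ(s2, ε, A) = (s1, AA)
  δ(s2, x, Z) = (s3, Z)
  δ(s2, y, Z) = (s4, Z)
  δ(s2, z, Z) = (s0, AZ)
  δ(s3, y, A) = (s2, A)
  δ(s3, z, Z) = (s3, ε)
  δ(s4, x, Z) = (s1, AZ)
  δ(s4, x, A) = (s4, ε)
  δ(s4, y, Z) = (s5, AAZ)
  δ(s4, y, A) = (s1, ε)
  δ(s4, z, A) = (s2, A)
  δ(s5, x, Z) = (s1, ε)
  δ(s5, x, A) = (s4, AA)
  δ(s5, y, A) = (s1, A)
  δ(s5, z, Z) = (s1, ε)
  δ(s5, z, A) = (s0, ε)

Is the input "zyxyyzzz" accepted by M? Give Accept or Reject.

(s0, zyxyyzzz, Z) ⊢ (s5, zyxyyzzz, AZ) ⊢ (s0, yxyyzzz, Z) ⊢ (s5, yxyyzzz, AZ) ⊢ (s1, xyyzzz, AZ)
No transition applies at (s1, xyyzzz, AZ); input not fully consumed.

Reject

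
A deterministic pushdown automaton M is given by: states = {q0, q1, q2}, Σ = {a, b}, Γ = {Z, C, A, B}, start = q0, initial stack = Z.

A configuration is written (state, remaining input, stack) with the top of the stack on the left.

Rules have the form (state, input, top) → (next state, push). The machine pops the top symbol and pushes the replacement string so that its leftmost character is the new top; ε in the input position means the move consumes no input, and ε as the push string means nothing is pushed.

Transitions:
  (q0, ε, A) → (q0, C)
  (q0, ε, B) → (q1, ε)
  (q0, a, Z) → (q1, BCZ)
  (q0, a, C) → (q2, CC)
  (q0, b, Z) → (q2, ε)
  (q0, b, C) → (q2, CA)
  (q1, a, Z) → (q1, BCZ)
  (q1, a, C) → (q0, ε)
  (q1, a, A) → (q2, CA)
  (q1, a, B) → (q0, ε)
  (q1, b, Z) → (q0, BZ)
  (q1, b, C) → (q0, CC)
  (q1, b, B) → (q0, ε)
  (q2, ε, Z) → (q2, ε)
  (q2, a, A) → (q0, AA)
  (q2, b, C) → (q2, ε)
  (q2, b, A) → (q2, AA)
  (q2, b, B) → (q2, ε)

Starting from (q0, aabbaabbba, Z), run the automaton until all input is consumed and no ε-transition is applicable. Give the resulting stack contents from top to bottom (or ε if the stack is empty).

CAAZ

(q0, aabbaabbba, Z) ⊢ (q1, abbaabbba, BCZ) ⊢ (q0, bbaabbba, CZ) ⊢ (q2, baabbba, CAZ) ⊢ (q2, aabbba, AZ) ⊢ (q0, abbba, AAZ) ⊢ (q0, abbba, CAZ) ⊢ (q2, bbba, CCAZ) ⊢ (q2, bba, CAZ) ⊢ (q2, ba, AZ) ⊢ (q2, a, AAZ) ⊢ (q0, ε, AAAZ) ⊢ (q0, ε, CAAZ)
All input consumed in state q0 with stack CAAZ.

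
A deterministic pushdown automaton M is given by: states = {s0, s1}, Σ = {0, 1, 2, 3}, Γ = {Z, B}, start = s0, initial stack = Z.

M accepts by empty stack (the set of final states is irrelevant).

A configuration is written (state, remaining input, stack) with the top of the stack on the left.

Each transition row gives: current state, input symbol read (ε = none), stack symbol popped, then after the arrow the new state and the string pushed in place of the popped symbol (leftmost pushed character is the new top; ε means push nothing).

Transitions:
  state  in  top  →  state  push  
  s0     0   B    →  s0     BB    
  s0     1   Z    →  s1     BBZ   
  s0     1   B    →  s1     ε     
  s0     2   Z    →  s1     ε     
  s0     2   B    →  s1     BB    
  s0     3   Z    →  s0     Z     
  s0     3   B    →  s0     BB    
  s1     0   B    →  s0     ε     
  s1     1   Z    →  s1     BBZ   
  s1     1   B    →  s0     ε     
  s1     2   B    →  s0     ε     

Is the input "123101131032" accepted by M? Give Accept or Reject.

Accept

(s0, 123101131032, Z)
  read 1, top Z: go to s1, push BBZ → (s1, 23101131032, BBZ)
  read 2, top B: go to s0, push ε → (s0, 3101131032, BZ)
  read 3, top B: go to s0, push BB → (s0, 101131032, BBZ)
  read 1, top B: go to s1, push ε → (s1, 01131032, BZ)
  read 0, top B: go to s0, push ε → (s0, 1131032, Z)
  read 1, top Z: go to s1, push BBZ → (s1, 131032, BBZ)
  read 1, top B: go to s0, push ε → (s0, 31032, BZ)
  read 3, top B: go to s0, push BB → (s0, 1032, BBZ)
  read 1, top B: go to s1, push ε → (s1, 032, BZ)
  read 0, top B: go to s0, push ε → (s0, 32, Z)
  read 3, top Z: go to s0, push Z → (s0, 2, Z)
  read 2, top Z: go to s1, push ε → (s1, ε, ε)
All input consumed and the stack is empty.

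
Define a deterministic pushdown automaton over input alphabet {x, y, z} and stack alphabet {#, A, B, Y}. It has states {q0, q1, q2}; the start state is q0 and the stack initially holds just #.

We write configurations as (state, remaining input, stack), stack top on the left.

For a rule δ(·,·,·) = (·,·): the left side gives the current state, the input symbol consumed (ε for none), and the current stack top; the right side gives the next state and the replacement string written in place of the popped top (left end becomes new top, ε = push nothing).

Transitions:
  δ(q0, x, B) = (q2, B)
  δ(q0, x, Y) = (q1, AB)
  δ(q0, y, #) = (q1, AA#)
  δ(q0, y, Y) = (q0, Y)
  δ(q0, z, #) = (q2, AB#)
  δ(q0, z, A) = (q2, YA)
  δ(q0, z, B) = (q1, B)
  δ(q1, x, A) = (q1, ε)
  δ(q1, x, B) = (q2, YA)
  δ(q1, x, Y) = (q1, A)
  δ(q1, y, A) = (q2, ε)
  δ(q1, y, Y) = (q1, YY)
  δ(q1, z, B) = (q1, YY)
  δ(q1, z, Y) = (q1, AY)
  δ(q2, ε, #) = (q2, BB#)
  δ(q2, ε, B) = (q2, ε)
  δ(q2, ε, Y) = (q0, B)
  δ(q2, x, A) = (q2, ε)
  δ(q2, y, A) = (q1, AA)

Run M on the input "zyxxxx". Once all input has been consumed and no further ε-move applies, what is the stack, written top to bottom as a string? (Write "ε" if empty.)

A#

(q0, zyxxxx, #)
  read z, top #: go to q2, push AB# → (q2, yxxxx, AB#)
  read y, top A: go to q1, push AA → (q1, xxxx, AAB#)
  read x, top A: go to q1, push ε → (q1, xxx, AB#)
  read x, top A: go to q1, push ε → (q1, xx, B#)
  read x, top B: go to q2, push YA → (q2, x, YA#)
  ε-move, top Y: go to q0, push B → (q0, x, BA#)
  read x, top B: go to q2, push B → (q2, ε, BA#)
  ε-move, top B: go to q2, push ε → (q2, ε, A#)
All input consumed in state q2 with stack A#.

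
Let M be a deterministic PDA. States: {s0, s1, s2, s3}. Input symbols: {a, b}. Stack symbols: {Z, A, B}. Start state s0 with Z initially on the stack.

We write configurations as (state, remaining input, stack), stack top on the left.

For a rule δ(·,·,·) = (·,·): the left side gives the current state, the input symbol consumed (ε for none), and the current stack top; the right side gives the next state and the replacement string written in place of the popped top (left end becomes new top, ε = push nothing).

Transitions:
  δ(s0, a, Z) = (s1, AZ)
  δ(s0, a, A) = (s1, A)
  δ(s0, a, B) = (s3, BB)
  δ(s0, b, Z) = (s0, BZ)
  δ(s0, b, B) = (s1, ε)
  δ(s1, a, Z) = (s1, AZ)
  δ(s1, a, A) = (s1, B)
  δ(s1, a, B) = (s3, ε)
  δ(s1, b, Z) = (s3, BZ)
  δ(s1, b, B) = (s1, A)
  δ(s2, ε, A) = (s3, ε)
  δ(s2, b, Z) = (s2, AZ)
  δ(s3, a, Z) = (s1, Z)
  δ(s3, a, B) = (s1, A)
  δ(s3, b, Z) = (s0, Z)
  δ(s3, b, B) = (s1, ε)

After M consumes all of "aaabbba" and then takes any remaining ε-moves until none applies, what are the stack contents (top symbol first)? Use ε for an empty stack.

(s0, aaabbba, Z) ⊢ (s1, aabbba, AZ) ⊢ (s1, abbba, BZ) ⊢ (s3, bbba, Z) ⊢ (s0, bba, Z) ⊢ (s0, ba, BZ) ⊢ (s1, a, Z) ⊢ (s1, ε, AZ)
All input consumed in state s1 with stack AZ.

AZ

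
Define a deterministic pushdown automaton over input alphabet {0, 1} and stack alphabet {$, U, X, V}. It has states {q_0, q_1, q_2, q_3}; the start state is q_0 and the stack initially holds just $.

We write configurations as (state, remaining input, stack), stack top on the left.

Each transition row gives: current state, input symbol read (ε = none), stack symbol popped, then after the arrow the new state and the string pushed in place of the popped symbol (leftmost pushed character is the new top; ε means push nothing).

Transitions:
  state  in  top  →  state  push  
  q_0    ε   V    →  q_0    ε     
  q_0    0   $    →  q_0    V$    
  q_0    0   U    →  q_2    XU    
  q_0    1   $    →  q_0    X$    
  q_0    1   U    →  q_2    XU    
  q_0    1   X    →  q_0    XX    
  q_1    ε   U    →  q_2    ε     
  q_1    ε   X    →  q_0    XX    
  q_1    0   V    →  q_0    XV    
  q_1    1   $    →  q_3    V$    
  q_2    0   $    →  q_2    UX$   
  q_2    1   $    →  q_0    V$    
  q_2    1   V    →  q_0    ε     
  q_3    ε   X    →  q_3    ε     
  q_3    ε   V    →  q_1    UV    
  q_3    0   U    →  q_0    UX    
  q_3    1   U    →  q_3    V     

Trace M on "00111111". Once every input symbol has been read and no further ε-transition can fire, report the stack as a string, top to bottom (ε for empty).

(q_0, 00111111, $)
  read 0, top $: go to q_0, push V$ → (q_0, 0111111, V$)
  ε-move, top V: go to q_0, push ε → (q_0, 0111111, $)
  read 0, top $: go to q_0, push V$ → (q_0, 111111, V$)
  ε-move, top V: go to q_0, push ε → (q_0, 111111, $)
  read 1, top $: go to q_0, push X$ → (q_0, 11111, X$)
  read 1, top X: go to q_0, push XX → (q_0, 1111, XX$)
  read 1, top X: go to q_0, push XX → (q_0, 111, XXX$)
  read 1, top X: go to q_0, push XX → (q_0, 11, XXXX$)
  read 1, top X: go to q_0, push XX → (q_0, 1, XXXXX$)
  read 1, top X: go to q_0, push XX → (q_0, ε, XXXXXX$)
All input consumed in state q_0 with stack XXXXXX$.

XXXXXX$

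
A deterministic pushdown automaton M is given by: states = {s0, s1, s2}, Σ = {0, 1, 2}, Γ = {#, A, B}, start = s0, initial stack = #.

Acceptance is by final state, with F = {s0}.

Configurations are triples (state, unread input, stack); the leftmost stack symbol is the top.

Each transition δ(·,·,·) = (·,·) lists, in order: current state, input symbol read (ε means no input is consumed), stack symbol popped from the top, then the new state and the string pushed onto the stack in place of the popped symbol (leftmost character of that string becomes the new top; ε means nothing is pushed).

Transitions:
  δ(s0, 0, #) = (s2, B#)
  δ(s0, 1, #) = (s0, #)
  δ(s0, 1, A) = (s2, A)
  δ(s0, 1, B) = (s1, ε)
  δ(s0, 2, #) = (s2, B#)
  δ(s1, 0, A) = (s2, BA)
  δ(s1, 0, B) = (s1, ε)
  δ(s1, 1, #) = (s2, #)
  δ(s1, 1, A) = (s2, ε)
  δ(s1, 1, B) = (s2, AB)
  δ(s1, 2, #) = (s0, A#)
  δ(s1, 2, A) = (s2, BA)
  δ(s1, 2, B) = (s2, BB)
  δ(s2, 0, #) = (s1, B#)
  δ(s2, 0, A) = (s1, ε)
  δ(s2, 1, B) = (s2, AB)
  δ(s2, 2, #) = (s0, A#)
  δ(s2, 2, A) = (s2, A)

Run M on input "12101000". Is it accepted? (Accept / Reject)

(s0, 12101000, #) ⊢ (s0, 2101000, #) ⊢ (s2, 101000, B#) ⊢ (s2, 01000, AB#) ⊢ (s1, 1000, B#) ⊢ (s2, 000, AB#) ⊢ (s1, 00, B#) ⊢ (s1, 0, #)
No transition applies at (s1, 0, #); input not fully consumed.

Reject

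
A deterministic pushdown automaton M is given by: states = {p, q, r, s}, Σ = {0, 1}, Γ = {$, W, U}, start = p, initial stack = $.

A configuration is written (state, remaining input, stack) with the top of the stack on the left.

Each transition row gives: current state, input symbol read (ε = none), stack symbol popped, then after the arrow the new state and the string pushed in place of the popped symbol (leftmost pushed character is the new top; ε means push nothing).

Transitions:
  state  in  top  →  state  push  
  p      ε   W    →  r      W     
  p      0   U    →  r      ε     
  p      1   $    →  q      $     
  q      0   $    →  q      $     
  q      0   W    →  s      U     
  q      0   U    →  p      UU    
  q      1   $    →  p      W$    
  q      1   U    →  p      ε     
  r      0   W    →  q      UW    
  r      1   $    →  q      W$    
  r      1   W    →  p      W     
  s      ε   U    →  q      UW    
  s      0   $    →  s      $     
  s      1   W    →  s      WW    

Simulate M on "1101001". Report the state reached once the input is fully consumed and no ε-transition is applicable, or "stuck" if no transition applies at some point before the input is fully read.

stuck

(p, 1101001, $)
  read 1, top $: go to q, push $ → (q, 101001, $)
  read 1, top $: go to p, push W$ → (p, 01001, W$)
  ε-move, top W: go to r, push W → (r, 01001, W$)
  read 0, top W: go to q, push UW → (q, 1001, UW$)
  read 1, top U: go to p, push ε → (p, 001, W$)
  ε-move, top W: go to r, push W → (r, 001, W$)
  read 0, top W: go to q, push UW → (q, 01, UW$)
  read 0, top U: go to p, push UU → (p, 1, UUW$)
No transition for (p, 1, top U); M blocks with input 1 remaining.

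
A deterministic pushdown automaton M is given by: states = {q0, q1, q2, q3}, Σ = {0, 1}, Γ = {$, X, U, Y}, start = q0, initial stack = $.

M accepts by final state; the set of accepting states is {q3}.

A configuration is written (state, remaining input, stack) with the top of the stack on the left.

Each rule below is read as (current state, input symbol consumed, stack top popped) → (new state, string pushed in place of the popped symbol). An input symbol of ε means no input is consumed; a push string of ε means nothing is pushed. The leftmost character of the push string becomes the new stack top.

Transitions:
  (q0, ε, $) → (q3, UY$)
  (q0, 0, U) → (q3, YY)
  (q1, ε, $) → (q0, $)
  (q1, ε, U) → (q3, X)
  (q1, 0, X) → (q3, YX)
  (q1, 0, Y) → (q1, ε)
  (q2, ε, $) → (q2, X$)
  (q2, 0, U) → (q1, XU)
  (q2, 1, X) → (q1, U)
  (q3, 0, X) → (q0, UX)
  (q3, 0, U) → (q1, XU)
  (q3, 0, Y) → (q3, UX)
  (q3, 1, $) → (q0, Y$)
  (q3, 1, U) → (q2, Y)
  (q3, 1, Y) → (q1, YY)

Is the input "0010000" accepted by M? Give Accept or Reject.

(q0, 0010000, $)
  ε-move, top $: go to q3, push UY$ → (q3, 0010000, UY$)
  read 0, top U: go to q1, push XU → (q1, 010000, XUY$)
  read 0, top X: go to q3, push YX → (q3, 10000, YXUY$)
  read 1, top Y: go to q1, push YY → (q1, 0000, YYXUY$)
  read 0, top Y: go to q1, push ε → (q1, 000, YXUY$)
  read 0, top Y: go to q1, push ε → (q1, 00, XUY$)
  read 0, top X: go to q3, push YX → (q3, 0, YXUY$)
  read 0, top Y: go to q3, push UX → (q3, ε, UXXUY$)
All input consumed; state q3 ∈ F.

Accept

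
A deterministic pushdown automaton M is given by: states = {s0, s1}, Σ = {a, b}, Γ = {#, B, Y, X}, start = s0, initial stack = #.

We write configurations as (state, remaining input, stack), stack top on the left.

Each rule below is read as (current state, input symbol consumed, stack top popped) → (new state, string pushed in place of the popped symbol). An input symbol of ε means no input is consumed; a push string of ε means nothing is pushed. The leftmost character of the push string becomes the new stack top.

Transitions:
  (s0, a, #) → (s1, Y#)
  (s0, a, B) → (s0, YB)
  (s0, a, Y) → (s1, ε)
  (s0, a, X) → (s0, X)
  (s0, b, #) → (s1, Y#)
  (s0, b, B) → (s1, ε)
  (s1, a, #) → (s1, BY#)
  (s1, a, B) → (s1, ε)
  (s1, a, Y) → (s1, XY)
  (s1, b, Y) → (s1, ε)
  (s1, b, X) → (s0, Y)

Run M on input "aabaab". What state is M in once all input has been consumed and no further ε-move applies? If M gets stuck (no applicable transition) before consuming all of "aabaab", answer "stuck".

s0

(s0, aabaab, #) ⊢ (s1, abaab, Y#) ⊢ (s1, baab, XY#) ⊢ (s0, aab, YY#) ⊢ (s1, ab, Y#) ⊢ (s1, b, XY#) ⊢ (s0, ε, YY#)
All input consumed; M is in state s0.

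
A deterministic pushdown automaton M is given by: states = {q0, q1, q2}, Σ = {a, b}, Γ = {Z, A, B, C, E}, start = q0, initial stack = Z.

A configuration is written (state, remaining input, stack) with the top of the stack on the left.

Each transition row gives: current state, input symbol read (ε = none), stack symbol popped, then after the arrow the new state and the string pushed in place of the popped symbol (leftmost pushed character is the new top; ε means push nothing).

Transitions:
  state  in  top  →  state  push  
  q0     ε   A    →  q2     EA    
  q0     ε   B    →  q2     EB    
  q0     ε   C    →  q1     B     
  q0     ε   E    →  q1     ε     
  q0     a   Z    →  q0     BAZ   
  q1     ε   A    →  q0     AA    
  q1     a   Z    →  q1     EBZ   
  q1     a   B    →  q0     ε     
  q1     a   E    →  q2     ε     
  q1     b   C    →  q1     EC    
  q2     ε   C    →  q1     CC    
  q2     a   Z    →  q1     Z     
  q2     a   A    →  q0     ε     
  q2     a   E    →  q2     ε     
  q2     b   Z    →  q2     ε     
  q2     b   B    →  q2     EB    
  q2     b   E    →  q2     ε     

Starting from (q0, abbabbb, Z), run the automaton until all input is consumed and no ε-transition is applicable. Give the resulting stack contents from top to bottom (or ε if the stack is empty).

(q0, abbabbb, Z)
  read a, top Z: go to q0, push BAZ → (q0, bbabbb, BAZ)
  ε-move, top B: go to q2, push EB → (q2, bbabbb, EBAZ)
  read b, top E: go to q2, push ε → (q2, babbb, BAZ)
  read b, top B: go to q2, push EB → (q2, abbb, EBAZ)
  read a, top E: go to q2, push ε → (q2, bbb, BAZ)
  read b, top B: go to q2, push EB → (q2, bb, EBAZ)
  read b, top E: go to q2, push ε → (q2, b, BAZ)
  read b, top B: go to q2, push EB → (q2, ε, EBAZ)
All input consumed in state q2 with stack EBAZ.

EBAZ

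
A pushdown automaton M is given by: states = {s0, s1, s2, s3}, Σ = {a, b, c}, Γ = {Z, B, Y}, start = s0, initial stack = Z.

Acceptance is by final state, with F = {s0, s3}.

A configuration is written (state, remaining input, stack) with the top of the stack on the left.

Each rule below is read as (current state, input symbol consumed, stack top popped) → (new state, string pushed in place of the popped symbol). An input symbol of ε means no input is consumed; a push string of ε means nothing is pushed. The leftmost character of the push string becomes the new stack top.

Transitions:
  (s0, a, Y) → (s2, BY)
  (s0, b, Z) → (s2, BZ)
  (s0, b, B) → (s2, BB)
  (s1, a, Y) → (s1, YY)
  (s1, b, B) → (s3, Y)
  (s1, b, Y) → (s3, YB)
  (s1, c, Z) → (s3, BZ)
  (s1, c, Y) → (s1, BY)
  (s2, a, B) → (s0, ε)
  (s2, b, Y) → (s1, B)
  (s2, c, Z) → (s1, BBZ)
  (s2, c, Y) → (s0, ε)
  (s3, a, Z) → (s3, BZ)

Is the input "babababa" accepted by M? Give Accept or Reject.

One accepting computation: (s0, babababa, Z) ⊢ (s2, abababa, BZ) ⊢ (s0, bababa, Z) ⊢ (s2, ababa, BZ) ⊢ (s0, baba, Z) ⊢ (s2, aba, BZ) ⊢ (s0, ba, Z) ⊢ (s2, a, BZ) ⊢ (s0, ε, Z)
All input consumed and state s0 ∈ F.

Accept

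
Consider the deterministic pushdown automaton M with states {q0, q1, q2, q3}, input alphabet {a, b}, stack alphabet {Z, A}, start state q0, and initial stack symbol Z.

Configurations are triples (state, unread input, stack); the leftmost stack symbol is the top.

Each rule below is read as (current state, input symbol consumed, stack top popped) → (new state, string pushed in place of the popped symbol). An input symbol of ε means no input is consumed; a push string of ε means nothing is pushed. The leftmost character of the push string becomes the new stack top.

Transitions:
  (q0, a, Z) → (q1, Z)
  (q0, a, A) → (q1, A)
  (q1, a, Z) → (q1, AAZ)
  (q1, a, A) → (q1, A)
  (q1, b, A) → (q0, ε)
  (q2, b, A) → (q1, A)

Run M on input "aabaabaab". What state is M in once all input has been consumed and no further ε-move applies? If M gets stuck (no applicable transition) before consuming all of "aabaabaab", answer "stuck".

(q0, aabaabaab, Z)
  read a, top Z: go to q1, push Z → (q1, abaabaab, Z)
  read a, top Z: go to q1, push AAZ → (q1, baabaab, AAZ)
  read b, top A: go to q0, push ε → (q0, aabaab, AZ)
  read a, top A: go to q1, push A → (q1, abaab, AZ)
  read a, top A: go to q1, push A → (q1, baab, AZ)
  read b, top A: go to q0, push ε → (q0, aab, Z)
  read a, top Z: go to q1, push Z → (q1, ab, Z)
  read a, top Z: go to q1, push AAZ → (q1, b, AAZ)
  read b, top A: go to q0, push ε → (q0, ε, AZ)
All input consumed; M is in state q0.

q0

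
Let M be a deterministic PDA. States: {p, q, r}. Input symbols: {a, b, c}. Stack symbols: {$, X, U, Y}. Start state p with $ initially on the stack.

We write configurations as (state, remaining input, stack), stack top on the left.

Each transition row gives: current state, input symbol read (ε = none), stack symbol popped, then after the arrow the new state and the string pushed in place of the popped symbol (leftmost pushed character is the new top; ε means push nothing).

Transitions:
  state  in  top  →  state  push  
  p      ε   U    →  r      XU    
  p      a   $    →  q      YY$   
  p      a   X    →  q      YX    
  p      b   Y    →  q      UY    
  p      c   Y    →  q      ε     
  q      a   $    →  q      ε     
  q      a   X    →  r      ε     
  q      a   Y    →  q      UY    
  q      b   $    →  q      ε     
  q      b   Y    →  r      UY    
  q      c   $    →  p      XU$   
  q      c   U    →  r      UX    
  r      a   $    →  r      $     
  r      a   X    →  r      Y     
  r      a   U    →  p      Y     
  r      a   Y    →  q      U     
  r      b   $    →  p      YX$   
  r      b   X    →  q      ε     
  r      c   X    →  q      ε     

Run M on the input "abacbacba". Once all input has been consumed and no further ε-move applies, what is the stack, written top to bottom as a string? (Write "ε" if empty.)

(p, abacbacba, $)
  read a, top $: go to q, push YY$ → (q, bacbacba, YY$)
  read b, top Y: go to r, push UY → (r, acbacba, UYY$)
  read a, top U: go to p, push Y → (p, cbacba, YYY$)
  read c, top Y: go to q, push ε → (q, bacba, YY$)
  read b, top Y: go to r, push UY → (r, acba, UYY$)
  read a, top U: go to p, push Y → (p, cba, YYY$)
  read c, top Y: go to q, push ε → (q, ba, YY$)
  read b, top Y: go to r, push UY → (r, a, UYY$)
  read a, top U: go to p, push Y → (p, ε, YYY$)
All input consumed in state p with stack YYY$.

YYY$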